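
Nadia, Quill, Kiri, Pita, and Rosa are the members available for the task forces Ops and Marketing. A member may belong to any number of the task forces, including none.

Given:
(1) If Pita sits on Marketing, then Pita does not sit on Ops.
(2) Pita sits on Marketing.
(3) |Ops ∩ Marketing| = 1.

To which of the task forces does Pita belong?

Pita: Marketing

From (2): Pita ∈ Marketing.
(1): Pita ∉ Ops.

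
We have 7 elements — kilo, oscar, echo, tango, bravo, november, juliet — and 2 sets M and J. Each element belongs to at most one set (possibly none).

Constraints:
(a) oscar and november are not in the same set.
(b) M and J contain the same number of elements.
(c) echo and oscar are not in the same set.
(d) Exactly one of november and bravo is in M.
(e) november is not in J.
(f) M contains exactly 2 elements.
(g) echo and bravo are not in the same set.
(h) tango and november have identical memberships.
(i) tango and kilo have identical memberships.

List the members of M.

M = {bravo, oscar}

From (e): november ∉ J.
(h): tango matches november: tango ∉ J.
(i): kilo matches tango: kilo ∉ J.
Suppose kilo ∈ M: no assignment then satisfies all the clues, so kilo ∉ M.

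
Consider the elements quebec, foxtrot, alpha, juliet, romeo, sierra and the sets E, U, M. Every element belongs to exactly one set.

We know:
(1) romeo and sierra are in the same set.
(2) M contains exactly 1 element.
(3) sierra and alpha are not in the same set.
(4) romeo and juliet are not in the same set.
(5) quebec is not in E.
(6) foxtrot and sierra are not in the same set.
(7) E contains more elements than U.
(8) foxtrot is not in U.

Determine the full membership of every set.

E = {alpha, foxtrot, juliet}; U = {romeo, sierra}; M = {quebec}

From (5): quebec ∉ E.
From (8): foxtrot ∉ U.
Suppose quebec ∈ U: no assignment then satisfies all the clues, so quebec ∉ U.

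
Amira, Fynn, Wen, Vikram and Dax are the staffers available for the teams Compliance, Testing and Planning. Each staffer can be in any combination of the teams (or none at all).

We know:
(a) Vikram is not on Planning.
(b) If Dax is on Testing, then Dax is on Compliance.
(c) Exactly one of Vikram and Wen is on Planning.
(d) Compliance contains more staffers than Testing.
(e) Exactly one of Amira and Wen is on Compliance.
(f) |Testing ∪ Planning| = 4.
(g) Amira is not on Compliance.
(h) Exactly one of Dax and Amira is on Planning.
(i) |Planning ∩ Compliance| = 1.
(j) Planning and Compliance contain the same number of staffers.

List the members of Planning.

Planning = {Amira, Fynn, Wen}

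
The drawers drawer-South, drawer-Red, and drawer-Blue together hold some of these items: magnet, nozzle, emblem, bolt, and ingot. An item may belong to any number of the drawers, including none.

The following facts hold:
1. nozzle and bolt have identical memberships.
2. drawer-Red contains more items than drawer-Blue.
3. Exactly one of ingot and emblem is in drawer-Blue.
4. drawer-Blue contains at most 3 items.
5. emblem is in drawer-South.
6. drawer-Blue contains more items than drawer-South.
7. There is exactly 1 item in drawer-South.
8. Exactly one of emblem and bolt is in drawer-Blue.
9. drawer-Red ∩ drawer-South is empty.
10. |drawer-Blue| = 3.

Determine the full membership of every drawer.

drawer-South = {emblem}; drawer-Red = {bolt, ingot, magnet, nozzle}; drawer-Blue = {bolt, ingot, nozzle}

From (5): emblem ∈ drawer-South.
(7): drawer-South already has 1, so the rest are out.
(9) (disjoint): emblem ∉ drawer-Red.
Suppose magnet ∉ drawer-Red: no assignment then satisfies all the clues, so magnet ∈ drawer-Red.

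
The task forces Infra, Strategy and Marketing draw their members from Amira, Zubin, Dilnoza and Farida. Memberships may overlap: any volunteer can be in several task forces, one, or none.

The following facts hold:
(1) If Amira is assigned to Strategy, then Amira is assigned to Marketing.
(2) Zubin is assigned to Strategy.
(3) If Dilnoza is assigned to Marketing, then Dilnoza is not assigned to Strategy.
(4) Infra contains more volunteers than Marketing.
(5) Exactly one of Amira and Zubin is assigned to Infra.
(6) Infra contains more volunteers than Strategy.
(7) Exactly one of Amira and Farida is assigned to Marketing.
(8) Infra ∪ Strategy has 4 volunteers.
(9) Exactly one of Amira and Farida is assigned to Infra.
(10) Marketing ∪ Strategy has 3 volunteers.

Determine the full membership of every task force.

Infra = {Dilnoza, Farida, Zubin}; Strategy = {Amira, Zubin}; Marketing = {Amira, Dilnoza}

From (2): Zubin ∈ Strategy.
Suppose Amira ∈ Infra: no assignment then satisfies all the clues, so Amira ∉ Infra.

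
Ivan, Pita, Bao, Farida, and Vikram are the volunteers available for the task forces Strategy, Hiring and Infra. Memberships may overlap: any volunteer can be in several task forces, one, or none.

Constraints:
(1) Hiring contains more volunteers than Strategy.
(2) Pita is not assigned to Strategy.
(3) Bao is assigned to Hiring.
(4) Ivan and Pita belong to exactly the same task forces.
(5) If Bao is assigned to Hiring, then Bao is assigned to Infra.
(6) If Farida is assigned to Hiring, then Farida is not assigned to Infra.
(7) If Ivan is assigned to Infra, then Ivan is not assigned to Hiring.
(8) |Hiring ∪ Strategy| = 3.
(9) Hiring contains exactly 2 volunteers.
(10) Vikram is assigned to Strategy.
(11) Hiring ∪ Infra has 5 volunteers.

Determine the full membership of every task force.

Strategy = {Vikram}; Hiring = {Bao, Farida}; Infra = {Bao, Ivan, Pita, Vikram}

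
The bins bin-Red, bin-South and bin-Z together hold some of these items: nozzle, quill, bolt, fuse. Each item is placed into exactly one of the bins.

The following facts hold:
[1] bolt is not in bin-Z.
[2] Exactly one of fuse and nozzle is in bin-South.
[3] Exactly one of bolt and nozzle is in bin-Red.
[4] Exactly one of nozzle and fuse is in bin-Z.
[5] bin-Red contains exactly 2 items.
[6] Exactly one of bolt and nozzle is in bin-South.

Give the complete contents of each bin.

From (1): bolt ∉ bin-Z.
Suppose nozzle ∈ bin-Red: no assignment then satisfies all the clues, so nozzle ∉ bin-Red.

bin-Red = {bolt, quill}; bin-South = {nozzle}; bin-Z = {fuse}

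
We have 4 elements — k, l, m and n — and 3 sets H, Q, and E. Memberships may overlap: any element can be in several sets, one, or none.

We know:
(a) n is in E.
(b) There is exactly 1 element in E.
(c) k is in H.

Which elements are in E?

From (a): n ∈ E.
From (c): k ∈ H.
(b): E already has 1, so the rest are out.

E = {n}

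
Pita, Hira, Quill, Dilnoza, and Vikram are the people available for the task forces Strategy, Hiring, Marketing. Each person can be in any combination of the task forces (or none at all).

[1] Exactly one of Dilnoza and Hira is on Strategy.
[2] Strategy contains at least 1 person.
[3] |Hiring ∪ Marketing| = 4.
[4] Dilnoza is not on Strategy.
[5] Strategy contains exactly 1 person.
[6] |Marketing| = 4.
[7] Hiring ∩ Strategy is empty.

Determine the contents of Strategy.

From (4): Dilnoza ∉ Strategy.
(1) (exactly one): Hira ∈ Strategy.
(5): Strategy already has 1, so the rest are out.
(7) (disjoint): Hira ∉ Hiring.

Strategy = {Hira}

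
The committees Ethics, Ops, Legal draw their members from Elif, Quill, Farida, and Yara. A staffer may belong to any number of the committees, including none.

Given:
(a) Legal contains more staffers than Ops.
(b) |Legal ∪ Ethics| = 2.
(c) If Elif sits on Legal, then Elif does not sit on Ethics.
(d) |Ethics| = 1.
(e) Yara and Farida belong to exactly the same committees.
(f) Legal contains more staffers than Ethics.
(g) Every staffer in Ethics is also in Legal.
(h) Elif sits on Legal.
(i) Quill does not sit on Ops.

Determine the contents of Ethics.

Ethics = {Quill}

From (h): Elif ∈ Legal.
From (i): Quill ∉ Ops.
(c): Elif ∉ Ethics.
Suppose Quill ∉ Ethics: no assignment then satisfies all the clues, so Quill ∈ Ethics.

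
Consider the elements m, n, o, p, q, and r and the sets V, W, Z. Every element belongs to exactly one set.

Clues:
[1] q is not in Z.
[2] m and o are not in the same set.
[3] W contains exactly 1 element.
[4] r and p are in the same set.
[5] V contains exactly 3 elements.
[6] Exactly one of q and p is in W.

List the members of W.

W = {q}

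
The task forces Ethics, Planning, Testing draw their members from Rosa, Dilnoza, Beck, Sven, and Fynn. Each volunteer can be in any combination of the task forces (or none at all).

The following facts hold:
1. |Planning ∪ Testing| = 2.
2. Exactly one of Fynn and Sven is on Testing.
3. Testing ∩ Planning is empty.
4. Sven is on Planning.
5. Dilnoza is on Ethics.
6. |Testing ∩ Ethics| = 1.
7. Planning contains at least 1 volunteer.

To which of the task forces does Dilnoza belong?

Dilnoza: Ethics

From (4): Sven ∈ Planning.
From (5): Dilnoza ∈ Ethics.
(3) (disjoint): Sven ∉ Testing.
(2) (exactly one): Fynn ∈ Testing.
(3) (disjoint): Fynn ∉ Planning.
Suppose Dilnoza ∈ Planning: no assignment then satisfies all the clues, so Dilnoza ∉ Planning.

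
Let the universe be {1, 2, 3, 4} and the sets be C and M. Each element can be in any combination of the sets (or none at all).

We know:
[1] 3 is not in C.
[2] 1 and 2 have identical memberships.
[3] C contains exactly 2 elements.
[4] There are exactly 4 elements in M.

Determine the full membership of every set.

C = {1, 2}; M = {1, 2, 3, 4}

From (1): 3 ∉ C.
(4): only 4 candidates remain for M, so all are in.
Suppose 1 ∉ C: no assignment then satisfies all the clues, so 1 ∈ C.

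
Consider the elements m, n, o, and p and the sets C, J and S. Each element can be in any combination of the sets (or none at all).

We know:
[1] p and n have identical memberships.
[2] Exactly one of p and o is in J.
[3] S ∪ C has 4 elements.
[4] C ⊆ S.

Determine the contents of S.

S = {m, n, o, p}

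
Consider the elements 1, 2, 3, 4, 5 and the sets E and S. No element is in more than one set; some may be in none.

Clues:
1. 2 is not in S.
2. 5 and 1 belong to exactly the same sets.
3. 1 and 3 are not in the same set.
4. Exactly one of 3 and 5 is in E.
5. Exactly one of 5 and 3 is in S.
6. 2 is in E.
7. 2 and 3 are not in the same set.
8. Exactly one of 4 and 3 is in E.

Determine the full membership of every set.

E = {1, 2, 4, 5}; S = {3}

From (1): 2 ∉ S.
From (6): 2 ∈ E.
(7): 3 ∉ E.
(8) (exactly one): 4 ∈ E.
(4) (exactly one): 5 ∈ E.
(5) (exactly one): 3 ∈ S.
(2): 1 matches 5: 1 ∈ E.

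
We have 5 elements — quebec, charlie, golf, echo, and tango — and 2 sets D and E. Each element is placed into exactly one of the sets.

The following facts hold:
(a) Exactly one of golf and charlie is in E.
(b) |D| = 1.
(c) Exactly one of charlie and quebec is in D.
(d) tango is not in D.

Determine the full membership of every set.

D = {charlie}; E = {echo, golf, quebec, tango}

From (d): tango ∉ D.
Only one set left: tango ∈ E.
Suppose quebec ∈ D: no assignment then satisfies all the clues, so quebec ∉ D.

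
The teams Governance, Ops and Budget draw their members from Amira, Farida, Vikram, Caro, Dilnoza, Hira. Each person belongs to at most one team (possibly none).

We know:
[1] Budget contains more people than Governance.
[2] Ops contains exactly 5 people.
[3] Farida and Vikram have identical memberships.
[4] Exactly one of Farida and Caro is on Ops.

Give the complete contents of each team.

Governance = {}; Ops = {Amira, Dilnoza, Farida, Hira, Vikram}; Budget = {Caro}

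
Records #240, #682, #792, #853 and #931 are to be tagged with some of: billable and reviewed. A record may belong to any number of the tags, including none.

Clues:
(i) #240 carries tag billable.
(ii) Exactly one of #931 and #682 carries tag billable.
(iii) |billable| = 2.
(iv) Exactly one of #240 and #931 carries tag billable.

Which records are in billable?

From (i): #240 ∈ billable.
(iv) (exactly one): #931 ∉ billable.
(ii) (exactly one): #682 ∈ billable.
(iii): billable already has 2, so the rest are out.

billable = {#240, #682}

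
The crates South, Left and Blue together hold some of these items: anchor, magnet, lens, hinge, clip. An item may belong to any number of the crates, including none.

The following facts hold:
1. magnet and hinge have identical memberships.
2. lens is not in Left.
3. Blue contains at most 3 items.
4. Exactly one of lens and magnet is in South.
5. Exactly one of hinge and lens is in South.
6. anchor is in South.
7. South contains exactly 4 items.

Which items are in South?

South = {anchor, clip, hinge, magnet}

From (2): lens ∉ Left.
From (6): anchor ∈ South.
Suppose magnet ∉ South: no assignment then satisfies all the clues, so magnet ∈ South.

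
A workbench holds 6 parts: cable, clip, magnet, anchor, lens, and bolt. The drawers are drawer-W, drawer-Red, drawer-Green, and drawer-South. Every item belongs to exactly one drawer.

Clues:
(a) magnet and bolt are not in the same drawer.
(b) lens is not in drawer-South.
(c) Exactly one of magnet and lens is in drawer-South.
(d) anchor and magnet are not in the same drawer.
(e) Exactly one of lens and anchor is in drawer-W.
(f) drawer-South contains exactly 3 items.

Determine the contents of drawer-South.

From (b): lens ∉ drawer-South.
(c) (exactly one): magnet ∈ drawer-South.
(d): anchor ∉ drawer-South.
(a): bolt ∉ drawer-South.
(f): only 3 candidates remain for drawer-South, so all are in.

drawer-South = {cable, clip, magnet}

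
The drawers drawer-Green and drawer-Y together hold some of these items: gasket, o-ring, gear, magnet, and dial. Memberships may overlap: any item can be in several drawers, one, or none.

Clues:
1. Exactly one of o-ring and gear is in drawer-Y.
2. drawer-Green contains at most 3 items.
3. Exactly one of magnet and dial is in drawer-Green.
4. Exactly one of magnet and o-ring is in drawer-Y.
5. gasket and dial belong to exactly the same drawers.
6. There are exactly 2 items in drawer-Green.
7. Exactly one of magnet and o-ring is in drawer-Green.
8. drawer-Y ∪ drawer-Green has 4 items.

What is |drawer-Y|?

4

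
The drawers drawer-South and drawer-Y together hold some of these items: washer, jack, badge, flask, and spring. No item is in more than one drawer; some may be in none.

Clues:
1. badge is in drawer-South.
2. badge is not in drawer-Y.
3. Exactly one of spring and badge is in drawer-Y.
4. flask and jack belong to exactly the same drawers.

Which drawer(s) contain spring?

spring: drawer-Y

From (1): badge ∈ drawer-South.
(3) (exactly one): spring ∈ drawer-Y.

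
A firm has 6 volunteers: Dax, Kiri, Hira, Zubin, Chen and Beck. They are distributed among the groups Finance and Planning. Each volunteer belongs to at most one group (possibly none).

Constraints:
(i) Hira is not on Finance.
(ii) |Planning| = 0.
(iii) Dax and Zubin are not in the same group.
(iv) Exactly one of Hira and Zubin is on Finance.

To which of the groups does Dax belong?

From (i): Hira ∉ Finance.
(ii): Planning already has 0, so the rest are out.
(iv) (exactly one): Zubin ∈ Finance.
(iii): Dax ∉ Finance.

Dax: none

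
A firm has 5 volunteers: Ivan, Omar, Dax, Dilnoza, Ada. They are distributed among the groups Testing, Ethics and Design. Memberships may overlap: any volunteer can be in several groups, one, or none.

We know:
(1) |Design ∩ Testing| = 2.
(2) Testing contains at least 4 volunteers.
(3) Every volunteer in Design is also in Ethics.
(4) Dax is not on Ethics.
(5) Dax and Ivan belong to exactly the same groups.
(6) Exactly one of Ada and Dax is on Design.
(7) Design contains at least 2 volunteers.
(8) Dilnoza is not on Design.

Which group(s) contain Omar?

From (4): Dax ∉ Ethics.
From (8): Dilnoza ∉ Design.
(3) contrapositive: Dax ∉ Design.
(5): Ivan matches Dax: Ivan ∉ Ethics.
(5): Ivan matches Dax: Ivan ∉ Design.
(6) (exactly one): Ada ∈ Design.
(7): only 2 candidates remain for Design, so all are in.
(3) with Omar ∈ Design: Omar ∈ Ethics.
(3) with Ada ∈ Design: Ada ∈ Ethics.
Suppose Omar ∉ Testing: no assignment then satisfies all the clues, so Omar ∈ Testing.

Omar: Design, Ethics, Testing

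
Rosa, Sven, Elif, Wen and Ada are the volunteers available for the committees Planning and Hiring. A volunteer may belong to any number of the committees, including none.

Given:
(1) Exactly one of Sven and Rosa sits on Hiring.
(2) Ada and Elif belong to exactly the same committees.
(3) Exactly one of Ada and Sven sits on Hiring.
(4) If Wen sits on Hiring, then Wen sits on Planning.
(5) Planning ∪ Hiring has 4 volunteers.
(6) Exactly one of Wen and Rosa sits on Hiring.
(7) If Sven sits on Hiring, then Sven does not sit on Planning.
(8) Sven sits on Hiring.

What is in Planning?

Planning = {Ada, Elif, Wen}

From (8): Sven ∈ Hiring.
(1) (exactly one): Rosa ∉ Hiring.
(3) (exactly one): Ada ∉ Hiring.
(6) (exactly one): Wen ∈ Hiring.
(7): Sven ∉ Planning.
(2): Elif matches Ada: Elif ∉ Hiring.
(4): Wen ∈ Planning.
Suppose Rosa ∈ Planning: no assignment then satisfies all the clues, so Rosa ∉ Planning.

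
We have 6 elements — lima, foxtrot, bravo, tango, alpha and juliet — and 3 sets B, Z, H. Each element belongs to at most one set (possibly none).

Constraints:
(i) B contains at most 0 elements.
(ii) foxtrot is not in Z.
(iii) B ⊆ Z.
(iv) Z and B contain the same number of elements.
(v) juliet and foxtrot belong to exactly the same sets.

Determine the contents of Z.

Z = {}

From (ii): foxtrot ∉ Z.
(i): B already has 0, so the rest are out.
(v): juliet matches foxtrot: juliet ∉ Z.
Suppose lima ∈ Z: no assignment then satisfies all the clues, so lima ∉ Z.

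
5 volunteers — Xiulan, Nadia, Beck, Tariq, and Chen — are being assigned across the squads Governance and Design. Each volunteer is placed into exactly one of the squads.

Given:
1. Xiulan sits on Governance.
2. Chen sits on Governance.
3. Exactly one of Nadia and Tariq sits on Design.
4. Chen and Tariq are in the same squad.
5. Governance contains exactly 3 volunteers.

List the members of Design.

Design = {Beck, Nadia}

From (1): Xiulan ∈ Governance.
From (2): Chen ∈ Governance.
(4): Tariq matches Chen: Tariq ∈ Governance.
(5): Governance already has 3, so the rest are out.
Only one squad left: Nadia ∈ Design.
Only one squad left: Beck ∈ Design.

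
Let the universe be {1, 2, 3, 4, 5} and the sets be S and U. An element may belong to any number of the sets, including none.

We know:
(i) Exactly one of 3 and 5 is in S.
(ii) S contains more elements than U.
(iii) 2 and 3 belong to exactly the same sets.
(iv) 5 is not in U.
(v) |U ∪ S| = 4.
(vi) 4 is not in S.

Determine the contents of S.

S = {1, 2, 3}

From (iv): 5 ∉ U.
From (vi): 4 ∉ S.
Suppose 1 ∉ S: no assignment then satisfies all the clues, so 1 ∈ S.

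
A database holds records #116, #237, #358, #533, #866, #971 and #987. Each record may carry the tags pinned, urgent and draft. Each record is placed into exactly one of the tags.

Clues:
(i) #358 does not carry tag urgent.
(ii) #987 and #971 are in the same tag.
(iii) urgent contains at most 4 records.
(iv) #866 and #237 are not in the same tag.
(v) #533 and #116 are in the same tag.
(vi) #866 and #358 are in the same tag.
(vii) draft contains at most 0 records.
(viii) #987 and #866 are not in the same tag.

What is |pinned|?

4

From (i): #358 ∉ urgent.
(vi): #866 matches #358: #866 ∉ urgent.
(vii): draft already has 0, so the rest are out.
Only one tag left: #358 ∈ pinned.
Only one tag left: #866 ∈ pinned.
(iv): #237 ∉ pinned.
(viii): #987 ∉ pinned.
Only one tag left: #237 ∈ urgent.
Only one tag left: #987 ∈ urgent.
(ii): #971 matches #987: #971 ∉ pinned.
(ii): #971 matches #987: #971 ∈ urgent.
Suppose #116 ∉ pinned: no assignment then satisfies all the clues, so #116 ∈ pinned.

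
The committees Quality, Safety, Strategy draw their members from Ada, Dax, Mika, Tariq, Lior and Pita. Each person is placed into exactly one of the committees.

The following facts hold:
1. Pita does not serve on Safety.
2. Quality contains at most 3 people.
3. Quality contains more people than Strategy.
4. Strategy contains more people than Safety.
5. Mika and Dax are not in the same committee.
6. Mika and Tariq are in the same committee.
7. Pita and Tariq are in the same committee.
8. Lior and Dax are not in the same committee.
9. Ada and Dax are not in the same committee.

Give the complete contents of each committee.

Quality = {Mika, Pita, Tariq}; Safety = {Dax}; Strategy = {Ada, Lior}

From (1): Pita ∉ Safety.
(7): Tariq matches Pita: Tariq ∉ Safety.
(6): Mika matches Tariq: Mika ∉ Safety.
Suppose Ada ∈ Quality: no assignment then satisfies all the clues, so Ada ∉ Quality.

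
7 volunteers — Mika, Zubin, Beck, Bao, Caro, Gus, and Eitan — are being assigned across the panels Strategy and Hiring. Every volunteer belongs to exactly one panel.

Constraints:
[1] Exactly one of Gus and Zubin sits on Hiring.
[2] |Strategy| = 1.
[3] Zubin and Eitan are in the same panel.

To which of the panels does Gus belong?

Gus: Strategy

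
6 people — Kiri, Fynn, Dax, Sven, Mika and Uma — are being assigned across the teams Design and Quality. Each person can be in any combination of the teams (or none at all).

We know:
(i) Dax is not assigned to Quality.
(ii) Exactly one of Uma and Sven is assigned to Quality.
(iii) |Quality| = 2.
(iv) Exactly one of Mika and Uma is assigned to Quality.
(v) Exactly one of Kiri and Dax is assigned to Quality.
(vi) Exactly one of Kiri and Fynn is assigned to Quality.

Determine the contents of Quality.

Quality = {Kiri, Uma}

From (i): Dax ∉ Quality.
(v) (exactly one): Kiri ∈ Quality.
(vi) (exactly one): Fynn ∉ Quality.
Suppose Sven ∈ Quality: no assignment then satisfies all the clues, so Sven ∉ Quality.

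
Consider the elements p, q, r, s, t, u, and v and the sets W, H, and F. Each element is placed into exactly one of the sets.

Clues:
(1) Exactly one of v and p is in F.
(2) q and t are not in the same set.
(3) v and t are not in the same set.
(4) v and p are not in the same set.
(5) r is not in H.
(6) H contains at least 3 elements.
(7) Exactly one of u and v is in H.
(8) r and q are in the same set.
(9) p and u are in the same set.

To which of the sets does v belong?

v: F

From (5): r ∉ H.
(8): q matches r: q ∉ H.
Suppose v ∈ W: no assignment then satisfies all the clues, so v ∉ W.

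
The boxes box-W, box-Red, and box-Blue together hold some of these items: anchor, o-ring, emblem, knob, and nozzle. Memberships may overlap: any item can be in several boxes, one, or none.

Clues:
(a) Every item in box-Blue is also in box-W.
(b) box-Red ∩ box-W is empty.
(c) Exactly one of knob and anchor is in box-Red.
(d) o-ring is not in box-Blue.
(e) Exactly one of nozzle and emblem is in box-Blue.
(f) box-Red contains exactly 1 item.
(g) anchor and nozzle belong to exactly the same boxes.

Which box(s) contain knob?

knob: box-Red

From (d): o-ring ∉ box-Blue.
Suppose knob ∈ box-W: no assignment then satisfies all the clues, so knob ∉ box-W.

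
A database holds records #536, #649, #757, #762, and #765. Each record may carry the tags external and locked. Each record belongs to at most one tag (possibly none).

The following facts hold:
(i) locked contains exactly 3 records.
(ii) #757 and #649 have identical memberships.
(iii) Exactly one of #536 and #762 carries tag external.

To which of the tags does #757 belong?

#757: locked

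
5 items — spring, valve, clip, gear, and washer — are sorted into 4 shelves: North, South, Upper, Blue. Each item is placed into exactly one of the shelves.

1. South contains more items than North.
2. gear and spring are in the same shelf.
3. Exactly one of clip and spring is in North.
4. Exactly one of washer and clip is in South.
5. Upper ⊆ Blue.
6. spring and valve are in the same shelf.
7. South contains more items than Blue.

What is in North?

North = {clip}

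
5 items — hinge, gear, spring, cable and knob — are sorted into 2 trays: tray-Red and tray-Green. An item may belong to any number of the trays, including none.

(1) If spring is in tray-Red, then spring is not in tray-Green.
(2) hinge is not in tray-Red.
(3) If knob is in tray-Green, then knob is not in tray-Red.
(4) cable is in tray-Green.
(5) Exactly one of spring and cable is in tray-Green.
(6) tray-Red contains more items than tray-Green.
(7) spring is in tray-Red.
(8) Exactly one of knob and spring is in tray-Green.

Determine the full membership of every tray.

tray-Red = {cable, gear, spring}; tray-Green = {cable, knob}

From (2): hinge ∉ tray-Red.
From (4): cable ∈ tray-Green.
From (7): spring ∈ tray-Red.
(1): spring ∉ tray-Green.
(8) (exactly one): knob ∈ tray-Green.
(3): knob ∉ tray-Red.
Suppose hinge ∈ tray-Green: no assignment then satisfies all the clues, so hinge ∉ tray-Green.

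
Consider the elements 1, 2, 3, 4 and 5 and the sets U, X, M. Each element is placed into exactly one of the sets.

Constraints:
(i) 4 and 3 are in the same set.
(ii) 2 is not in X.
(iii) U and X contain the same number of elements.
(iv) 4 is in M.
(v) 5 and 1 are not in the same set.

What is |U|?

1

From (ii): 2 ∉ X.
From (iv): 4 ∈ M.
(i): 3 matches 4: 3 ∉ U.
(i): 3 matches 4: 3 ∉ X.
(i): 3 matches 4: 3 ∈ M.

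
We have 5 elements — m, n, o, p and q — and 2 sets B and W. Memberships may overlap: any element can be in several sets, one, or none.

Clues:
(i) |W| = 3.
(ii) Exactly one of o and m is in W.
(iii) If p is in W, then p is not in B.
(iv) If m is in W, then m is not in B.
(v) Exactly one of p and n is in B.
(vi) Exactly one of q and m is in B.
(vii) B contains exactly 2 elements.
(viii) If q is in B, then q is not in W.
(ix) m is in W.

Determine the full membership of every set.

B = {n, q}; W = {m, n, p}

From (ix): m ∈ W.
(ii) (exactly one): o ∉ W.
(iv): m ∉ B.
(vi) (exactly one): q ∈ B.
(viii): q ∉ W.
(i): only 3 candidates remain for W, so all are in.
(iii): p ∉ B.
(v) (exactly one): n ∈ B.
(vii): B already has 2, so the rest are out.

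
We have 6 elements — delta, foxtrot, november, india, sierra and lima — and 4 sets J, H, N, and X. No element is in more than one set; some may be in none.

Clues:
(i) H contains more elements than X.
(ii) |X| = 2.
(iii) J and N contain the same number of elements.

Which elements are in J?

J = {}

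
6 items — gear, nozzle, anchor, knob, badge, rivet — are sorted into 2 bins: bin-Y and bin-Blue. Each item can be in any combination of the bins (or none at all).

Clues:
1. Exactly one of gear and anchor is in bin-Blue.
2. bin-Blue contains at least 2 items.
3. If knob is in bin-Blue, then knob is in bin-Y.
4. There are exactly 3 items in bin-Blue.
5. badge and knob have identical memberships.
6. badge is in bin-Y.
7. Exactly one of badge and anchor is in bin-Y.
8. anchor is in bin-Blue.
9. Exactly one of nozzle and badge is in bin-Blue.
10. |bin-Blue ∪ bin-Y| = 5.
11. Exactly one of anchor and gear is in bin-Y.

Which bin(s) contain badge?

badge: bin-Blue, bin-Y

From (6): badge ∈ bin-Y.
From (8): anchor ∈ bin-Blue.
(1) (exactly one): gear ∉ bin-Blue.
(5): knob matches badge: knob ∈ bin-Y.
(7) (exactly one): anchor ∉ bin-Y.
(11) (exactly one): gear ∈ bin-Y.
Suppose badge ∉ bin-Blue: no assignment then satisfies all the clues, so badge ∈ bin-Blue.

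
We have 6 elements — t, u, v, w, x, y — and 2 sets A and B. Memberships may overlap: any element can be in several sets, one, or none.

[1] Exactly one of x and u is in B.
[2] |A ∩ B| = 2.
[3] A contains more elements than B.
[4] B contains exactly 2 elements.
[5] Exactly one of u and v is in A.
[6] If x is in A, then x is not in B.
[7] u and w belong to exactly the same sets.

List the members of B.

B = {u, w}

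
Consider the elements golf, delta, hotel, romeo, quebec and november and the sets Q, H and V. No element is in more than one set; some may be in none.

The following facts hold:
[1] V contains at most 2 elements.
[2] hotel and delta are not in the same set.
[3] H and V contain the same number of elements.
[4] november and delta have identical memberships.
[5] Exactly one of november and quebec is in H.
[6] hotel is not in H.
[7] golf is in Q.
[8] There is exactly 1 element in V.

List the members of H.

H = {quebec}

From (6): hotel ∉ H.
From (7): golf ∈ Q.
Suppose delta ∈ H: no assignment then satisfies all the clues, so delta ∉ H.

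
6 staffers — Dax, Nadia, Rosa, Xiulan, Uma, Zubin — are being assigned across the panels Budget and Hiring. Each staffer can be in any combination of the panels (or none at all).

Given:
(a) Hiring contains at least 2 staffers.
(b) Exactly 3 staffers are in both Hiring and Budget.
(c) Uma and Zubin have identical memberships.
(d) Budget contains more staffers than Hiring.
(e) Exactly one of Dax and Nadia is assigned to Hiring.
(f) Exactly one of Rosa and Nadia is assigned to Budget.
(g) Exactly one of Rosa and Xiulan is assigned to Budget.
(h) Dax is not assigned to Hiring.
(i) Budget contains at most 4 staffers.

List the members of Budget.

From (h): Dax ∉ Hiring.
(e) (exactly one): Nadia ∈ Hiring.
Suppose Dax ∈ Budget: no assignment then satisfies all the clues, so Dax ∉ Budget.

Budget = {Nadia, Uma, Xiulan, Zubin}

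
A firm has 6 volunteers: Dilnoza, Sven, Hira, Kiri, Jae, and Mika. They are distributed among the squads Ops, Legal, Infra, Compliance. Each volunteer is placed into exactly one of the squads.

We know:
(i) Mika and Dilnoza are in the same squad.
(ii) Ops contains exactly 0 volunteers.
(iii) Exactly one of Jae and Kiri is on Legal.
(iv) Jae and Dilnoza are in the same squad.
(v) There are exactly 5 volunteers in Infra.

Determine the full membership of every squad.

Ops = {}; Legal = {Kiri}; Infra = {Dilnoza, Hira, Jae, Mika, Sven}; Compliance = {}

(ii): Ops already has 0, so the rest are out.
Suppose Dilnoza ∈ Legal: no assignment then satisfies all the clues, so Dilnoza ∉ Legal.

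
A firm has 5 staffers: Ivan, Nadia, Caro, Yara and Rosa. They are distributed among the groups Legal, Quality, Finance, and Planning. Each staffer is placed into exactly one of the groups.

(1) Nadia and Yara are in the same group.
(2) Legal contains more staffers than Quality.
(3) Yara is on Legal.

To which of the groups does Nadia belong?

Nadia: Legal

From (3): Yara ∈ Legal.
(1): Nadia matches Yara: Nadia ∈ Legal.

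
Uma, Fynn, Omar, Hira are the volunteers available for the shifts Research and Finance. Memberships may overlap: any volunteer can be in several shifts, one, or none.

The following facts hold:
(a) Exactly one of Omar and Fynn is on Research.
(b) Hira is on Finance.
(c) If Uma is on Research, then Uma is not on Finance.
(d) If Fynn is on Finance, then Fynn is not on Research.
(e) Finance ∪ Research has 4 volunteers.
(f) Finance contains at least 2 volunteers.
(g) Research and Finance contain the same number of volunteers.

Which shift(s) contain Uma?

Uma: Research

From (b): Hira ∈ Finance.
Suppose Uma ∉ Research: no assignment then satisfies all the clues, so Uma ∈ Research.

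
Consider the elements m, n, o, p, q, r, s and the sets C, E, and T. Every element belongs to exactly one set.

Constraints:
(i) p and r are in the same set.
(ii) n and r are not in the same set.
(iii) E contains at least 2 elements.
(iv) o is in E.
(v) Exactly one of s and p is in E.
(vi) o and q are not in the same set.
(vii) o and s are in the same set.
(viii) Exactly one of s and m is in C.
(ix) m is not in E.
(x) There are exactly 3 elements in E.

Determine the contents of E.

E = {n, o, s}

From (iv): o ∈ E.
From (ix): m ∉ E.
(vi): q ∉ E.
(vii): s matches o: s ∉ C.
(vii): s matches o: s ∈ E.
(viii) (exactly one): m ∈ C.
(v) (exactly one): p ∉ E.
(i): r matches p: r ∉ E.
(x): only 3 candidates remain for E, so all are in.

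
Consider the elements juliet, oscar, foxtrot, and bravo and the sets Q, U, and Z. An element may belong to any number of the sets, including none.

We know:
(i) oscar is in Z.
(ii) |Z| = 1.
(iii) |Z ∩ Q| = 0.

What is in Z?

Z = {oscar}

From (i): oscar ∈ Z.
(ii): Z already has 1, so the rest are out.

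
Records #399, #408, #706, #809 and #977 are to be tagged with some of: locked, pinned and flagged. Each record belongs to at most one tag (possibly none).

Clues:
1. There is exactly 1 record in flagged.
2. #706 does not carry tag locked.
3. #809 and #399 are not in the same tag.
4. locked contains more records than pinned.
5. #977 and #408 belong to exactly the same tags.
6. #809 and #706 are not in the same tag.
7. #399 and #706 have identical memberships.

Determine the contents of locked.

locked = {#408, #977}

From (2): #706 ∉ locked.
(7): #399 matches #706: #399 ∉ locked.
Suppose #408 ∉ locked: no assignment then satisfies all the clues, so #408 ∈ locked.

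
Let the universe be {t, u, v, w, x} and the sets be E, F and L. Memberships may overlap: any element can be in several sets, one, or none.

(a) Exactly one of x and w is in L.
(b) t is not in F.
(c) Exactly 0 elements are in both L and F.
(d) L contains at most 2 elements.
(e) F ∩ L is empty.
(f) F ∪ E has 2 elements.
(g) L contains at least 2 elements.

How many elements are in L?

2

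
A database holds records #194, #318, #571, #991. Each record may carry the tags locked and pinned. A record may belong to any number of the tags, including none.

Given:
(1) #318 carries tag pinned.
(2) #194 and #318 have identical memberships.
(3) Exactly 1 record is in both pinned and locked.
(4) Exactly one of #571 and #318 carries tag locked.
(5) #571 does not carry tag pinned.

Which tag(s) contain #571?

#571: locked

From (1): #318 ∈ pinned.
From (5): #571 ∉ pinned.
(2): #194 matches #318: #194 ∈ pinned.
Suppose #571 ∉ locked: no assignment then satisfies all the clues, so #571 ∈ locked.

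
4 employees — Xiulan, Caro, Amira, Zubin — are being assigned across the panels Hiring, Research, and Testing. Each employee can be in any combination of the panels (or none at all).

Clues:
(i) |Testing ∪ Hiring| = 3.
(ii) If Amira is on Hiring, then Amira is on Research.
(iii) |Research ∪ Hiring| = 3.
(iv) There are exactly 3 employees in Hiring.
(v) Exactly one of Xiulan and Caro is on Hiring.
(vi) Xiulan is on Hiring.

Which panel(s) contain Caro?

Caro: none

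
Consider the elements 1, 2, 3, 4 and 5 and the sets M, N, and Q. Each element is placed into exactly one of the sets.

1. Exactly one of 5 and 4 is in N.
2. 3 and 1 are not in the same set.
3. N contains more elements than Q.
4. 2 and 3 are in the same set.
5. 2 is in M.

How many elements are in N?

2

From (5): 2 ∈ M.
(4): 3 matches 2: 3 ∈ M.
(2): 1 ∉ M.
Suppose 1 ∉ N: no assignment then satisfies all the clues, so 1 ∈ N.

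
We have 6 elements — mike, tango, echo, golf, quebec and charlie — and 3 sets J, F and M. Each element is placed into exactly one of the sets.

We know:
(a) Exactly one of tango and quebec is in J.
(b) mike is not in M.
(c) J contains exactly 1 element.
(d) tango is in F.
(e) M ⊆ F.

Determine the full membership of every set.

J = {quebec}; F = {charlie, echo, golf, mike, tango}; M = {}

From (b): mike ∉ M.
From (d): tango ∈ F.
(a) (exactly one): quebec ∈ J.
(c): J already has 1, so the rest are out.
Only one set left: mike ∈ F.
Suppose echo ∉ F: no assignment then satisfies all the clues, so echo ∈ F.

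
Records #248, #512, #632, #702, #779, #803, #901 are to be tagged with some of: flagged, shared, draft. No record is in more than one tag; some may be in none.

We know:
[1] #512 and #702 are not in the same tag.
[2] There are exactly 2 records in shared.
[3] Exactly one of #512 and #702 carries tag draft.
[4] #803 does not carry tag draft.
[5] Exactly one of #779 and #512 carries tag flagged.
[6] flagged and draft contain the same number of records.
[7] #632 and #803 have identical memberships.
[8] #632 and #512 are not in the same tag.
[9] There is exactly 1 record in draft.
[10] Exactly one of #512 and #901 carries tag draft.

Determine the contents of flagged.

flagged = {#779}

From (4): #803 ∉ draft.
(7): #632 matches #803: #632 ∉ draft.
Suppose #248 ∈ flagged: no assignment then satisfies all the clues, so #248 ∉ flagged.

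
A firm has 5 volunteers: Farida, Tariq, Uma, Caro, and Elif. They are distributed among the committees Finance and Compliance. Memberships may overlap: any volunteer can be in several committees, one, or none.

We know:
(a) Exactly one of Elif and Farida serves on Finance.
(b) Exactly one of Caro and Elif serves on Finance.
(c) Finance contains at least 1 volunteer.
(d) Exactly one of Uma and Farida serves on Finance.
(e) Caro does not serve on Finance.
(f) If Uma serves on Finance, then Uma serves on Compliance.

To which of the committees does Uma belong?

Uma: Compliance, Finance

From (e): Caro ∉ Finance.
(b) (exactly one): Elif ∈ Finance.
(a) (exactly one): Farida ∉ Finance.
(d) (exactly one): Uma ∈ Finance.
(f): Uma ∈ Compliance.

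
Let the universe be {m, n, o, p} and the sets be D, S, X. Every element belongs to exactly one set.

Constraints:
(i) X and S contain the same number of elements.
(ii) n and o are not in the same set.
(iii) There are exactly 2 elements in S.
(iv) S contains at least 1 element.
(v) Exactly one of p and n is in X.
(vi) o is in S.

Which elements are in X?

X = {m, n}

From (vi): o ∈ S.
(ii): n ∉ S.
Suppose m ∉ X: no assignment then satisfies all the clues, so m ∈ X.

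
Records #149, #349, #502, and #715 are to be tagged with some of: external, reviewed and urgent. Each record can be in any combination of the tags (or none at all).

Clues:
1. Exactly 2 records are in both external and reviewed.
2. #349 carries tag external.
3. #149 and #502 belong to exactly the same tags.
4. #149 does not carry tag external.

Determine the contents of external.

external = {#349, #715}

From (2): #349 ∈ external.
From (4): #149 ∉ external.
(3): #502 matches #149: #502 ∉ external.
Suppose #715 ∉ external: no assignment then satisfies all the clues, so #715 ∈ external.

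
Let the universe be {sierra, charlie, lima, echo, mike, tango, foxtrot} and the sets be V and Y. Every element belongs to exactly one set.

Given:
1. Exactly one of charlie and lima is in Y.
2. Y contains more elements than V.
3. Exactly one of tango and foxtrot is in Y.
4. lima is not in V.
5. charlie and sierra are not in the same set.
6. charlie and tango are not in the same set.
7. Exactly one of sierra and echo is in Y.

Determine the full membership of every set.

From (4): lima ∉ V.
Only one set left: lima ∈ Y.
(1) (exactly one): charlie ∉ Y.
Only one set left: charlie ∈ V.
(5): sierra ∉ V.
(6): tango ∉ V.
Only one set left: sierra ∈ Y.
Only one set left: tango ∈ Y.
(3) (exactly one): foxtrot ∉ Y.
(7) (exactly one): echo ∉ Y.
Only one set left: echo ∈ V.
Suppose mike ∈ V: no assignment then satisfies all the clues, so mike ∉ V.

V = {charlie, echo, foxtrot}; Y = {lima, mike, sierra, tango}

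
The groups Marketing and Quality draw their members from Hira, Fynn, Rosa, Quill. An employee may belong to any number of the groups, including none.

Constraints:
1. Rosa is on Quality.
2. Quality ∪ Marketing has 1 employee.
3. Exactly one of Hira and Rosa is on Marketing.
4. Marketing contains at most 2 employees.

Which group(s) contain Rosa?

Rosa: Marketing, Quality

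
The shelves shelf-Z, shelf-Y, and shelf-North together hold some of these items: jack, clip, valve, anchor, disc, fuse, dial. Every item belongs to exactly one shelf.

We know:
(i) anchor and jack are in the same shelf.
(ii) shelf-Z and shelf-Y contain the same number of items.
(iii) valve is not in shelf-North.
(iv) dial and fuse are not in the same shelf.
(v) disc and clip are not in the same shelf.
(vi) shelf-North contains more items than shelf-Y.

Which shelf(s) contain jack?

jack: shelf-North

From (iii): valve ∉ shelf-North.
Suppose jack ∈ shelf-Z: no assignment then satisfies all the clues, so jack ∉ shelf-Z.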